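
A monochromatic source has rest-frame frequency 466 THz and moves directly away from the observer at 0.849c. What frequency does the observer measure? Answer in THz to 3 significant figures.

f_obs ≈ 133 THz

Relativistic Doppler: f_obs = f_src √((1−β)/(1+β))
= 466 × √(0.15100/1.8490) = 466 × 0.28577 = 133 THz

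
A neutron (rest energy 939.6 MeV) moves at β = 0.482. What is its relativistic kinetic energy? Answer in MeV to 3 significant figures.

γ = 1/√(1 − 0.482²) = 1.1413
K = (γ − 1)m₀c² = (1.1413 − 1) × 939.6 MeV = 0.14133 × 939.6 MeV = 133 MeV

K ≈ 133 MeV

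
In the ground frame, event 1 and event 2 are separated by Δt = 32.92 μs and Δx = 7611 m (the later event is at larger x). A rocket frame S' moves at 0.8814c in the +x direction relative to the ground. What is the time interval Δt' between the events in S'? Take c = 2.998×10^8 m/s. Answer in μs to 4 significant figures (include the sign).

Δt' ≈ 22.32 μs

γ = 1/√(1 − 0.8814²) = 2.11698
Δt' = γ(Δt − vΔx/c²) = 2.11698 × (32.92 μs − 0.8814×7611 m / (2.998×10^8 m/s))
= 2.11698 × (10.5440 μs) = 22.32 μs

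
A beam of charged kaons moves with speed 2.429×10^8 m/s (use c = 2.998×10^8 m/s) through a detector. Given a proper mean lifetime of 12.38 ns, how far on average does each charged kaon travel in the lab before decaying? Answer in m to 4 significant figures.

d ≈ 5.130 m

β = v/c = 2.429×10^8 / 2.998×10^8 = 0.810207
γ = 1/√(1 − 0.810207²) = 1.70607
Dilated lifetime: Δt = γτ₀ = 1.70607 × 12.38 ns = 21.1211 ns
d = vΔt = 0.810207c × 21.1211 ns = 2.42900×10^8 m/s × 2.11211×10^-8 s = 5.130 m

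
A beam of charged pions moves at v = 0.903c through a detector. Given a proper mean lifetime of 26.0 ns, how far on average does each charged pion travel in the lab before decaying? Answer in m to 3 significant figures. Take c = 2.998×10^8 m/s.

γ = 1/√(1 − 0.903²) = 2.3275
Dilated lifetime: Δt = γτ₀ = 2.3275 × 26.0 ns = 60.516 ns
d = vΔt = 0.903c × 60.516 ns = 2.7072×10^8 m/s × 6.0516×10^-8 s = 16.4 m

d ≈ 16.4 m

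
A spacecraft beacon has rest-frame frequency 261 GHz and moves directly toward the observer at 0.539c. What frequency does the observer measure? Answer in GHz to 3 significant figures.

f_obs ≈ 477 GHz

Relativistic Doppler: f_obs = f_src √((1+β)/(1−β))
= 261 × √(1.5390/0.46100) = 261 × 1.8271 = 477 GHz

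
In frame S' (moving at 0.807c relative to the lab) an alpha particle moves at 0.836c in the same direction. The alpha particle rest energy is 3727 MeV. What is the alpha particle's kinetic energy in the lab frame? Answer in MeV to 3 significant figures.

K ≈ 15500 MeV

u_lab = (0.836 + 0.807)/(1 + 0.836×0.807) = 0.981099
γ = 1/√(1 − 0.981099²) = 5.1678
K = (γ − 1)m₀c² = (5.1678 − 1) × 3727 = 4.1678 × 3727 = 15500 MeV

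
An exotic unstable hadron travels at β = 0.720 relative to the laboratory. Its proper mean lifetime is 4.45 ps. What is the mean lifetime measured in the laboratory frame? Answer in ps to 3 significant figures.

Δt ≈ 6.41 ps

γ = 1/√(1 − 0.720²) = 1.4410
Time dilation: Δt = γτ₀ = 1.4410 × 4.45 ps = 6.41 ps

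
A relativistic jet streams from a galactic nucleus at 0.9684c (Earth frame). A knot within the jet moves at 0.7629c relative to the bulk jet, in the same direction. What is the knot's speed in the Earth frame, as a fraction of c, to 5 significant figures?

Relativistic velocity addition: u = (u' + v)/(1 + u'v/c²)
= (0.7629 + 0.9684)/(1 + 0.7629×0.9684) = 1.7313/1.738792 = 0.99569

u ≈ 0.99569c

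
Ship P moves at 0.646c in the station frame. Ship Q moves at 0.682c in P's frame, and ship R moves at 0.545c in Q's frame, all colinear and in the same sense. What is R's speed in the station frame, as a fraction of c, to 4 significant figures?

Compose boost 2: (0.682 + 0.646)/(1 + 0.682×0.646) = 1.328/1.44057 = 0.921856
Compose boost 3: (0.545 + 0.921856)/(1 + 0.545×0.921856) = 1.46686/1.50241 = 0.9763

u ≈ 0.9763c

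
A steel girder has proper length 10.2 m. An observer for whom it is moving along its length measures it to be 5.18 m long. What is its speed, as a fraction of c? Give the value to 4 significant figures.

γ = L₀/L = 10.2/5.18 = 1.96911
β = √(1 − 1/γ²) = 0.8614

β ≈ 0.8614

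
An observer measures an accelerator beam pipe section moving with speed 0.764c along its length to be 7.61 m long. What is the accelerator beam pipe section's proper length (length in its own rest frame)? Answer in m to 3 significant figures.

L₀ ≈ 11.8 m

γ = 1/√(1 − 0.764²) = 1.5499
L₀ = γL = 1.5499 × 7.61 = 11.8 m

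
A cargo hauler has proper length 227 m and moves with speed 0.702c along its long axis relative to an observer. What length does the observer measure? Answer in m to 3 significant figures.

γ = 1/√(1 − 0.702²) = 1.4041
Length contraction: L = L₀/γ = 227/1.4041 = 162 m

L ≈ 162 m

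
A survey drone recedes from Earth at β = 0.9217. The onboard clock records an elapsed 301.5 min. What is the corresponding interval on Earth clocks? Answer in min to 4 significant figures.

Δt ≈ 777.3 min

γ = 1/√(1 − 0.9217²) = 2.57796
Time dilation: Δt = γτ₀ = 2.57796 × 301.5 min = 777.3 min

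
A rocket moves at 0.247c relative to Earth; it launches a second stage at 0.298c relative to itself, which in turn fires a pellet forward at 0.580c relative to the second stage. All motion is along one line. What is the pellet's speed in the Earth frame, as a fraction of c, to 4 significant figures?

u ≈ 0.8402c

Compose boost 2: (0.298 + 0.247)/(1 + 0.298×0.247) = 0.5450/1.07361 = 0.507635
Compose boost 3: (0.580 + 0.507635)/(1 + 0.580×0.507635) = 1.08764/1.29443 = 0.8402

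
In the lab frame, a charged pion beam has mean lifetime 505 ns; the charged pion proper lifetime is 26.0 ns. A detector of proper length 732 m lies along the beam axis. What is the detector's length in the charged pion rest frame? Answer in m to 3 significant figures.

Time dilation ⇒ γ = Δt/τ₀ = 505/26.0 = 19.423
Length contraction: L = L₀/γ = 732/19.423 = 37.7 m

L ≈ 37.7 m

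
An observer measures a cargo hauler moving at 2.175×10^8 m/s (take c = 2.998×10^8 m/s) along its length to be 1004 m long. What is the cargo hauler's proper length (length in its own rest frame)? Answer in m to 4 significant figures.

L₀ ≈ 1459 m

β = v/c = 2.175×10^8 / 2.998×10^8 = 0.725484
γ = 1/√(1 − 0.725484²) = 1.45298
L₀ = γL = 1.45298 × 1004 = 1459 m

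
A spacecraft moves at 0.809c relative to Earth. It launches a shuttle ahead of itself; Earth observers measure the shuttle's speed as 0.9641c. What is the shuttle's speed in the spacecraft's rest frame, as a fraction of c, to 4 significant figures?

u' ≈ 0.7049c

Inverse velocity addition: u' = (u − v)/(1 − uv/c²)
= (0.9641 − 0.809)/(1 − 0.9641×0.809) = 0.1551/0.220043 = 0.7049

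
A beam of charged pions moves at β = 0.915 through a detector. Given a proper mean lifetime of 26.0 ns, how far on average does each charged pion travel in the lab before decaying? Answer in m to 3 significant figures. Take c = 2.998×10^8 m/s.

γ = 1/√(1 − 0.915²) = 2.4786
Dilated lifetime: Δt = γτ₀ = 2.4786 × 26.0 ns = 64.444 ns
d = vΔt = 0.915c × 64.444 ns = 2.7432×10^8 m/s × 6.4444×10^-8 s = 17.7 m

d ≈ 17.7 m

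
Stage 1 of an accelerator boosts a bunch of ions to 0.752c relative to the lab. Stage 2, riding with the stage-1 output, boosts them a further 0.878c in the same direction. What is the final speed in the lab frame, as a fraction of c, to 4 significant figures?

u ≈ 0.9818c

Compose boost 2: (0.878 + 0.752)/(1 + 0.878×0.752) = 1.630/1.66026 = 0.9818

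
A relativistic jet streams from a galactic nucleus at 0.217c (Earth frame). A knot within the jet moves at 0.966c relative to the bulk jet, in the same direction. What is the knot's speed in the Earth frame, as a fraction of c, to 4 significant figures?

u ≈ 0.9780c

Relativistic velocity addition: u = (u' + v)/(1 + u'v/c²)
= (0.966 + 0.217)/(1 + 0.966×0.217) = 1.183/1.20962 = 0.9780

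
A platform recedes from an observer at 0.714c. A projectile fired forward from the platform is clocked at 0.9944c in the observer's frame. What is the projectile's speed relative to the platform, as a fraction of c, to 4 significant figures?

Inverse velocity addition: u' = (u − v)/(1 − uv/c²)
= (0.9944 − 0.714)/(1 − 0.9944×0.714) = 0.2804/0.289998 = 0.9669

u' ≈ 0.9669c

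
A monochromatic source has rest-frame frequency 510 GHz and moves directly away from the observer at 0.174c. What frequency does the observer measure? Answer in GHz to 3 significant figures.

Relativistic Doppler: f_obs = f_src √((1−β)/(1+β))
= 510 × √(0.82600/1.1740) = 510 × 0.83880 = 428 GHz

f_obs ≈ 428 GHz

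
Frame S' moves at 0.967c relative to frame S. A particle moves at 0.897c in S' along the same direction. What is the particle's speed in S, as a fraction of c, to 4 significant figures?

Relativistic velocity addition: u = (u' + v)/(1 + u'v/c²)
= (0.897 + 0.967)/(1 + 0.897×0.967) = 1.864/1.86740 = 0.9982

u ≈ 0.9982c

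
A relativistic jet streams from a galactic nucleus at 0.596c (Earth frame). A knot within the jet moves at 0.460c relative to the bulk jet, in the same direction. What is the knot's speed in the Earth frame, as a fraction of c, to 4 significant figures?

Relativistic velocity addition: u = (u' + v)/(1 + u'v/c²)
= (0.460 + 0.596)/(1 + 0.460×0.596) = 1.056/1.27416 = 0.8288

u ≈ 0.8288c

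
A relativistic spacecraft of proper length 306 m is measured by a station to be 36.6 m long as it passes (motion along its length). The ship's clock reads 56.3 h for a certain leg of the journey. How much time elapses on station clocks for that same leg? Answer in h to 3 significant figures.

Δt ≈ 471 h

Length contraction ⇒ γ = L₀/L = 306/36.6 = 8.3607
Time dilation: Δt = γτ₀ = 8.3607 × 56.3 h = 471 h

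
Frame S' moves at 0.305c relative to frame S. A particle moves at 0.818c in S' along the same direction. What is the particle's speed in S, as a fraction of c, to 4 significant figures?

Relativistic velocity addition: u = (u' + v)/(1 + u'v/c²)
= (0.818 + 0.305)/(1 + 0.818×0.305) = 1.123/1.24949 = 0.8988

u ≈ 0.8988c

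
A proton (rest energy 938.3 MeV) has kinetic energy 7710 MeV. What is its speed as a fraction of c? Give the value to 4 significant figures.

β ≈ 0.9941

γ = 1 + K/(m₀c²) = 1 + 7710/938.3 = 9.21699
β = √(1 − 1/γ²) = 0.9941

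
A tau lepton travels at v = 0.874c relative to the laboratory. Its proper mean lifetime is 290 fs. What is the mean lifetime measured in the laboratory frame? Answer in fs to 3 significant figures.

Δt ≈ 597 fs

γ = 1/√(1 − 0.874²) = 2.0579
Time dilation: Δt = γτ₀ = 2.0579 × 290 fs = 597 fs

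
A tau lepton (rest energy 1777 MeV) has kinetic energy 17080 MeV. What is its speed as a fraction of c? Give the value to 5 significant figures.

β ≈ 0.99555

γ = 1 + K/(m₀c²) = 1 + 17080/1777 = 10.61171
β = √(1 − 1/γ²) = 0.99555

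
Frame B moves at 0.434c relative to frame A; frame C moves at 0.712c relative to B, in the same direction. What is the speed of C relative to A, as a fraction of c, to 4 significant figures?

u ≈ 0.8755c

Compose boost 2: (0.712 + 0.434)/(1 + 0.712×0.434) = 1.146/1.30901 = 0.8755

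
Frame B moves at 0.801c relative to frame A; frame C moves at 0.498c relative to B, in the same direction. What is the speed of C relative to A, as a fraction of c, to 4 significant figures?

u ≈ 0.9286c

Compose boost 2: (0.498 + 0.801)/(1 + 0.498×0.801) = 1.299/1.39890 = 0.9286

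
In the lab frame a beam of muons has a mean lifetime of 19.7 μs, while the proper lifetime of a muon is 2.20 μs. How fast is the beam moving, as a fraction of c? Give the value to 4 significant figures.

β ≈ 0.9937

γ = Δt/τ₀ = 19.7/2.20 = 8.95455
β = √(1 − 1/γ²) = √(1 − 1/8.95455²) = 0.9937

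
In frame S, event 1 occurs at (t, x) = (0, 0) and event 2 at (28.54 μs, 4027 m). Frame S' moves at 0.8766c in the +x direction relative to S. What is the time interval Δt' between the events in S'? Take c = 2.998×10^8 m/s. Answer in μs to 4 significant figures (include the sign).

γ = 1/√(1 − 0.8766²) = 2.07805
Δt' = γ(Δt − vΔx/c²) = 2.07805 × (28.54 μs − 0.8766×4027 m / (2.998×10^8 m/s))
= 2.07805 × (16.7653 μs) = 34.84 μs

Δt' ≈ 34.84 μs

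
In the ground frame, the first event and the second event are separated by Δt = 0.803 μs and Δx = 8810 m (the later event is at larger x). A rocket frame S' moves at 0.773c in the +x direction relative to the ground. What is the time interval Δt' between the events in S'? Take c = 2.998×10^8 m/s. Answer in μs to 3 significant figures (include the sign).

Δt' ≈ -34.5 μs

γ = 1/√(1 − 0.773²) = 1.5763
Δt' = γ(Δt − vΔx/c²) = 1.5763 × (0.803 μs − 0.773×8810 m / (2.998×10^8 m/s))
= 1.5763 × (-21.913 μs) = -34.5 μs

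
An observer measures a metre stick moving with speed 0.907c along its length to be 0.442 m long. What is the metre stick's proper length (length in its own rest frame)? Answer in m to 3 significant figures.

L₀ ≈ 1.05 m

γ = 1/√(1 − 0.907²) = 2.3746
L₀ = γL = 2.3746 × 0.442 = 1.05 m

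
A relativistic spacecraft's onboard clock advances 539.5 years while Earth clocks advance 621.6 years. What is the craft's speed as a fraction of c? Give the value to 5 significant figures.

β ≈ 0.49670

γ = Δt/τ₀ = 621.6/539.5 = 1.152178
β = √(1 − 1/γ²) = √(1 − 1/1.152178²) = 0.49670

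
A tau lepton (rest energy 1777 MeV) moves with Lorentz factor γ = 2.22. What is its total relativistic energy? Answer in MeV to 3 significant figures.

E ≈ 3940 MeV

γ = 2.22 (given)
E = γm₀c² = 2.22 × 1777 MeV = 3940 MeV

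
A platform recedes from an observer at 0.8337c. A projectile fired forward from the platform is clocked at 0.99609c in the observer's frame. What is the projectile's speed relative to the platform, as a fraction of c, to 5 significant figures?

Inverse velocity addition: u' = (u − v)/(1 − uv/c²)
= (0.99609 − 0.8337)/(1 − 0.99609×0.8337) = 0.16239/0.1695598 = 0.95772

u' ≈ 0.95772c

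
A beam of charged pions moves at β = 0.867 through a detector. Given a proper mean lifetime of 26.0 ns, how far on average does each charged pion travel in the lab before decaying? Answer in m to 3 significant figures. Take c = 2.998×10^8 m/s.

d ≈ 13.6 m

γ = 1/√(1 − 0.867²) = 2.0068
Dilated lifetime: Δt = γτ₀ = 2.0068 × 26.0 ns = 52.177 ns
d = vΔt = 0.867c × 52.177 ns = 2.5993×10^8 m/s × 5.2177×10^-8 s = 13.6 m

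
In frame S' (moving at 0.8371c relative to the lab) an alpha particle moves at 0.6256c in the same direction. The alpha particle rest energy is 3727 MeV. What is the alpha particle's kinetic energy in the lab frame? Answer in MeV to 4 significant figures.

K ≈ 9579 MeV

u_lab = (0.6256 + 0.8371)/(1 + 0.6256×0.8371) = 0.9599723
γ = 1/√(1 − 0.9599723²) = 3.57022
K = (γ − 1)m₀c² = (3.57022 − 1) × 3727 = 2.57022 × 3727 = 9579 MeV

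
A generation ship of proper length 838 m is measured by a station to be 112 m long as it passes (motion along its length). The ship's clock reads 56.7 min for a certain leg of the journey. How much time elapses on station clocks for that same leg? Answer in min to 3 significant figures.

Length contraction ⇒ γ = L₀/L = 838/112 = 7.4821
Time dilation: Δt = γτ₀ = 7.4821 × 56.7 min = 424 min

Δt ≈ 424 min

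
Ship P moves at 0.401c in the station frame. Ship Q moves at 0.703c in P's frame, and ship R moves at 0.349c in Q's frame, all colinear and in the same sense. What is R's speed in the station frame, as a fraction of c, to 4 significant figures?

Compose boost 2: (0.703 + 0.401)/(1 + 0.703×0.401) = 1.104/1.28190 = 0.861220
Compose boost 3: (0.349 + 0.861220)/(1 + 0.349×0.861220) = 1.21022/1.30057 = 0.9305

u ≈ 0.9305c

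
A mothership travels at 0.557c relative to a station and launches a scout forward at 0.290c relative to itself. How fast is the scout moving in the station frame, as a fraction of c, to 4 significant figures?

u ≈ 0.7292c

Compose boost 2: (0.290 + 0.557)/(1 + 0.290×0.557) = 0.8470/1.16153 = 0.7292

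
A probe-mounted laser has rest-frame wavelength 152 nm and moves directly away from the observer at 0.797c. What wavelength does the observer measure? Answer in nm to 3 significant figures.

Relativistic Doppler: λ_obs = λ_src √((1+β)/(1−β))
= 152 × √(1.7970/0.20300) = 152 × 2.9753 = 452 nm

λ_obs ≈ 452 nm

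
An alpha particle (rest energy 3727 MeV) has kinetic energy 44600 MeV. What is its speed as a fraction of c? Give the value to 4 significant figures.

β ≈ 0.9970

γ = 1 + K/(m₀c²) = 1 + 44600/3727 = 12.9667
β = √(1 − 1/γ²) = 0.9970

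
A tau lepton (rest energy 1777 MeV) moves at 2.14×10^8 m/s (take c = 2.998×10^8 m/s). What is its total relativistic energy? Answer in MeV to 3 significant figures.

E ≈ 2540 MeV

β = v/c = 2.14×10^8 / 2.998×10^8 = 0.71381
γ = 1/√(1 − 0.71381²) = 1.4279
E = γm₀c² = 1.4279 × 1777 MeV = 2540 MeV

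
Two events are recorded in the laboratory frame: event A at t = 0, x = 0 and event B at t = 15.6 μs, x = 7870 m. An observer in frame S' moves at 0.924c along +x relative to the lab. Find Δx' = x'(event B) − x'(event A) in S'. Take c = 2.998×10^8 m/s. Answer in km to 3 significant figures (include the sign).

Δx' ≈ 9.28 km

γ = 1/√(1 − 0.924²) = 2.6151
Δx' = γ(Δx − vΔt) = 2.6151 × (7870 m − 0.924×(2.998×10^8 m/s)×15.6×10^-6 s)
= 2.6151 × (3548.6 m) = 9.28 km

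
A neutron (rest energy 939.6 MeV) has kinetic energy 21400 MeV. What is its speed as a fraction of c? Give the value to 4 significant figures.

β ≈ 0.9991

γ = 1 + K/(m₀c²) = 1 + 21400/939.6 = 23.7756
β = √(1 − 1/γ²) = 0.9991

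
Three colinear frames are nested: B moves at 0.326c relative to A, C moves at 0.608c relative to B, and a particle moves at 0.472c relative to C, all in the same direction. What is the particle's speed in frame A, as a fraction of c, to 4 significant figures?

u ≈ 0.9149c

Compose boost 2: (0.608 + 0.326)/(1 + 0.608×0.326) = 0.9340/1.19821 = 0.779497
Compose boost 3: (0.472 + 0.779497)/(1 + 0.472×0.779497) = 1.25150/1.36792 = 0.9149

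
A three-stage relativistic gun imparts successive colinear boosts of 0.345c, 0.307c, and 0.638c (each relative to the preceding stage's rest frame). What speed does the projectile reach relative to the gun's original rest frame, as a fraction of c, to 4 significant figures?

Compose boost 2: (0.307 + 0.345)/(1 + 0.307×0.345) = 0.6520/1.10591 = 0.589557
Compose boost 3: (0.638 + 0.589557)/(1 + 0.638×0.589557) = 1.22756/1.37614 = 0.8920

u ≈ 0.8920c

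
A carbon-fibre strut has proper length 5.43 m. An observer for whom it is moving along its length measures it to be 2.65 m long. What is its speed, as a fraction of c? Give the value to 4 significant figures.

β ≈ 0.8728

γ = L₀/L = 5.43/2.65 = 2.04906
β = √(1 − 1/γ²) = 0.8728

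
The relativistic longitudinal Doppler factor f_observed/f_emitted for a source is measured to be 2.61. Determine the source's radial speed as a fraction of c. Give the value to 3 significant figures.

β ≈ 0.744

f_obs/f_src = √((1+β)/(1−β)) = 2.61  ⇒  (1+β)/(1−β) = 6.8121
β = |1 − D²|/(1 + D²) = |1 − 6.8121|/(1 + 6.8121) = 0.744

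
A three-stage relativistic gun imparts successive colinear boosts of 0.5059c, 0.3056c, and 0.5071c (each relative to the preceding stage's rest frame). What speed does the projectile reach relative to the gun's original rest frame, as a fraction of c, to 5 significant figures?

Compose boost 2: (0.3056 + 0.5059)/(1 + 0.3056×0.5059) = 0.81150/1.154603 = 0.7028390
Compose boost 3: (0.5071 + 0.7028390)/(1 + 0.5071×0.7028390) = 1.209939/1.356410 = 0.89202

u ≈ 0.89202c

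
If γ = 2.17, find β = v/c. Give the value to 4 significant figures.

β ≈ 0.8875

β = √(1 − 1/γ²) = √(1 − 1/2.17²) = √(0.787636) = 0.8875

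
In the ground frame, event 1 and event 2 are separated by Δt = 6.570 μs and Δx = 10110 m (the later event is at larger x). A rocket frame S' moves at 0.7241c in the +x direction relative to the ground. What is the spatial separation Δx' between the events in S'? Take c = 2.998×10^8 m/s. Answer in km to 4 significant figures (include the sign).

γ = 1/√(1 − 0.7241²) = 1.44992
Δx' = γ(Δx − vΔt) = 1.44992 × (10110 m − 0.7241×(2.998×10^8 m/s)×6.570×10^-6 s)
= 1.44992 × (8683.75 m) = 12.59 km

Δx' ≈ 12.59 km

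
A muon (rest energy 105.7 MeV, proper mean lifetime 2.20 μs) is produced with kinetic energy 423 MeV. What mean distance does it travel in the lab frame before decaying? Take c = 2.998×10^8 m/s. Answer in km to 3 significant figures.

d ≈ 3.23 km

γ = 1 + K/(m₀c²) = 1 + 423/105.7 = 5.0019
β = √(1 − 1/γ²) = 0.97981
Dilated lifetime: γτ₀ = 5.0019 × 2.20 μs = 11.004 μs
d = βc·γτ₀ = 0.97981 × (2.998×10^8 m/s) × 1.1004×10^-5 s = 3.23 km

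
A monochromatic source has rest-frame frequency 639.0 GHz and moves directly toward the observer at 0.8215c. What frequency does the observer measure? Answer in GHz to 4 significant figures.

Relativistic Doppler: f_obs = f_src √((1+β)/(1−β))
= 639.0 × √(1.82150/0.178500) = 639.0 × 3.19445 = 2041 GHz

f_obs ≈ 2041 GHz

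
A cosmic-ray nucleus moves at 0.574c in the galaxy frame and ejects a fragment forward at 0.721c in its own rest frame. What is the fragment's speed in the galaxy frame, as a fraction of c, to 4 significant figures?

Compose boost 2: (0.721 + 0.574)/(1 + 0.721×0.574) = 1.295/1.41385 = 0.9159

u ≈ 0.9159c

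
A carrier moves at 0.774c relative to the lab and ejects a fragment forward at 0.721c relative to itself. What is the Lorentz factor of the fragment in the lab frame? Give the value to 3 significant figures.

u_lab = (0.721 + 0.774)/(1 + 0.721×0.774) = 1.495/1.55805 = 0.959530
γ = 1/√(1 − 0.959530²) = 3.55

γ ≈ 3.55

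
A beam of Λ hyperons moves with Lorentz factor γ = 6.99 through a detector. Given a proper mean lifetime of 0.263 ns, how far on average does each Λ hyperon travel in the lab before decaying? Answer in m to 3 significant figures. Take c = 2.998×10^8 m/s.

d ≈ 0.545 m

β = √(1 − 1/γ²) = √(1 − 1/6.99²) = 0.98971
Dilated lifetime: Δt = γτ₀ = 6.99 × 0.263 ns = 1.8384 ns
d = vΔt = 0.98971c × 1.8384 ns = 2.9672×10^8 m/s × 1.8384×10^-9 s = 0.545 m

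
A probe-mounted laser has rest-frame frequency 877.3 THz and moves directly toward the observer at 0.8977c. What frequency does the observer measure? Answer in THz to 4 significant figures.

f_obs ≈ 3779 THz

Relativistic Doppler: f_obs = f_src √((1+β)/(1−β))
= 877.3 × √(1.89770/0.102300) = 877.3 × 4.30701 = 3779 THz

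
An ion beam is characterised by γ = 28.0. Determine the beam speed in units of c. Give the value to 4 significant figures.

β ≈ 0.9994

β = √(1 − 1/γ²) = √(1 − 1/28.0²) = √(0.998724) = 0.9994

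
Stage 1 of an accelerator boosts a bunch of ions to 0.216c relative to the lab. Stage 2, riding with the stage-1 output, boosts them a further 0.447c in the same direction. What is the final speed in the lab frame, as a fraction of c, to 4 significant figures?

Compose boost 2: (0.447 + 0.216)/(1 + 0.447×0.216) = 0.6630/1.09655 = 0.6046

u ≈ 0.6046c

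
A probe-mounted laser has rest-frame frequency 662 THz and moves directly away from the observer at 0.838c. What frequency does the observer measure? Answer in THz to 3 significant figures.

f_obs ≈ 197 THz

Relativistic Doppler: f_obs = f_src √((1−β)/(1+β))
= 662 × √(0.16200/1.8380) = 662 × 0.29688 = 197 THz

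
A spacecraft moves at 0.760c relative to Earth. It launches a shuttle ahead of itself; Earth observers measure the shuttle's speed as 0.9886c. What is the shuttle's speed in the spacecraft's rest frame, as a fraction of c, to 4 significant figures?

u' ≈ 0.9193c

Inverse velocity addition: u' = (u − v)/(1 − uv/c²)
= (0.9886 − 0.760)/(1 − 0.9886×0.760) = 0.2286/0.248664 = 0.9193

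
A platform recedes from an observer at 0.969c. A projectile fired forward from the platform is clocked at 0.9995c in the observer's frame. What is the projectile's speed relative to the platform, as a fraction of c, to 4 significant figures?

Inverse velocity addition: u' = (u − v)/(1 − uv/c²)
= (0.9995 − 0.969)/(1 − 0.9995×0.969) = 0.03050/0.0314845 = 0.9687

u' ≈ 0.9687c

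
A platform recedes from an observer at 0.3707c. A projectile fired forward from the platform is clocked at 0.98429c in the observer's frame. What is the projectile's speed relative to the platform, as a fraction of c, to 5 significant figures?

Inverse velocity addition: u' = (u − v)/(1 − uv/c²)
= (0.98429 − 0.3707)/(1 − 0.98429×0.3707) = 0.61359/0.6351237 = 0.96610

u' ≈ 0.96610c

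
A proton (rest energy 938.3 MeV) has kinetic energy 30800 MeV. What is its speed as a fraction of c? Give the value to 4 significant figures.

β ≈ 0.9996

γ = 1 + K/(m₀c²) = 1 + 30800/938.3 = 33.8253
β = √(1 − 1/γ²) = 0.9996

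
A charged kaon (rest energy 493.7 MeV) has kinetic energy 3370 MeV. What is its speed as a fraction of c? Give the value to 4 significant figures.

β ≈ 0.9918

γ = 1 + K/(m₀c²) = 1 + 3370/493.7 = 7.82601
β = √(1 − 1/γ²) = 0.9918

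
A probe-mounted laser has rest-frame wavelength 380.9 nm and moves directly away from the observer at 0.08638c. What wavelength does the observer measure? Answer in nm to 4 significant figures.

λ_obs ≈ 415.4 nm

Relativistic Doppler: λ_obs = λ_src √((1+β)/(1−β))
= 380.9 × √(1.08638/0.913620) = 380.9 × 1.09046 = 415.4 nm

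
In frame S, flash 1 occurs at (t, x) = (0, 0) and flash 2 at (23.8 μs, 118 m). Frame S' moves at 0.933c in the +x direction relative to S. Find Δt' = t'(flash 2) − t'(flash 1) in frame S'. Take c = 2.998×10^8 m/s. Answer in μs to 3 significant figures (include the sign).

γ = 1/√(1 − 0.933²) = 2.7787
Δt' = γ(Δt − vΔx/c²) = 2.7787 × (23.8 μs − 0.933×118 m / (2.998×10^8 m/s))
= 2.7787 × (23.433 μs) = 65.1 μs

Δt' ≈ 65.1 μs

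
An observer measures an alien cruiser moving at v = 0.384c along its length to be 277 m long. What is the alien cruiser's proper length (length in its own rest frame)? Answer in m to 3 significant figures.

γ = 1/√(1 − 0.384²) = 1.0830
L₀ = γL = 1.0830 × 277 = 300 m

L₀ ≈ 300 m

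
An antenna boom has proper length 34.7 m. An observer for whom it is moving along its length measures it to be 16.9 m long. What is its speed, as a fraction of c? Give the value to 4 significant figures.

γ = L₀/L = 34.7/16.9 = 2.05325
β = √(1 − 1/γ²) = 0.8734

β ≈ 0.8734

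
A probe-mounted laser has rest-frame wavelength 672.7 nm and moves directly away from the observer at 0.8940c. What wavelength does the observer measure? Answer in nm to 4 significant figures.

λ_obs ≈ 2844 nm

Relativistic Doppler: λ_obs = λ_src √((1+β)/(1−β))
= 672.7 × √(1.89400/0.106000) = 672.7 × 4.22705 = 2844 nm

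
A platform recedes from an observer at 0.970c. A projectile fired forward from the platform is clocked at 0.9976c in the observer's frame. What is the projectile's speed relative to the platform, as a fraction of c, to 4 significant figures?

Inverse velocity addition: u' = (u − v)/(1 − uv/c²)
= (0.9976 − 0.970)/(1 − 0.9976×0.970) = 0.02760/0.0323280 = 0.8537

u' ≈ 0.8537c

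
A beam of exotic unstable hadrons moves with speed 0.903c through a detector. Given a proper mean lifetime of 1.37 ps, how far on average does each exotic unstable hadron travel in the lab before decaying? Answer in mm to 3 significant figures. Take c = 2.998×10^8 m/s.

d ≈ 0.863 mm

γ = 1/√(1 − 0.903²) = 2.3275
Dilated lifetime: Δt = γτ₀ = 2.3275 × 1.37 ps = 3.1887 ps
d = vΔt = 0.903c × 3.1887 ps = 2.7072×10^8 m/s × 3.1887×10^-12 s = 0.863 mm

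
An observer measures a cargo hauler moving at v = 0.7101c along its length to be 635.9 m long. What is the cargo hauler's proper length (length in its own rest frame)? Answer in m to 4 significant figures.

γ = 1/√(1 − 0.7101²) = 1.42025
L₀ = γL = 1.42025 × 635.9 = 903.1 m

L₀ ≈ 903.1 m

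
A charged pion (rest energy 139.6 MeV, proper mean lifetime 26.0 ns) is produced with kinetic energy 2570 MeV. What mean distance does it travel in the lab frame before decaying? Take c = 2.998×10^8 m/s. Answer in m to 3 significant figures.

γ = 1 + K/(m₀c²) = 1 + 2570/139.6 = 19.410
β = √(1 − 1/γ²) = 0.99867
Dilated lifetime: γτ₀ = 19.410 × 26.0 ns = 504.65 ns
d = βc·γτ₀ = 0.99867 × (2.998×10^8 m/s) × 5.0465×10^-7 s = 151 m

d ≈ 151 m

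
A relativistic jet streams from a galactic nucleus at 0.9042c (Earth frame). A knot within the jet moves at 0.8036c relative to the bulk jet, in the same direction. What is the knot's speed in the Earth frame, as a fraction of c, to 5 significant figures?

Relativistic velocity addition: u = (u' + v)/(1 + u'v/c²)
= (0.8036 + 0.9042)/(1 + 0.8036×0.9042) = 1.7078/1.726615 = 0.98910

u ≈ 0.98910c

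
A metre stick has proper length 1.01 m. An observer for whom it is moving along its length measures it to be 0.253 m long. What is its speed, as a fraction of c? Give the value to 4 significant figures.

γ = L₀/L = 1.01/0.253 = 3.99209
β = √(1 − 1/γ²) = 0.9681

β ≈ 0.9681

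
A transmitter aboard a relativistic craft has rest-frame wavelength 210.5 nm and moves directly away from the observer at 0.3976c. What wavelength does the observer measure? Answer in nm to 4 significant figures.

Relativistic Doppler: λ_obs = λ_src √((1+β)/(1−β))
= 210.5 × √(1.39760/0.602400) = 210.5 × 1.52317 = 320.6 nm

λ_obs ≈ 320.6 nm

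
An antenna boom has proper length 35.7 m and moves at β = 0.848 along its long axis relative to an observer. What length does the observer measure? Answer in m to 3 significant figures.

L ≈ 18.9 m

γ = 1/√(1 − 0.848²) = 1.8868
Length contraction: L = L₀/γ = 35.7/1.8868 = 18.9 m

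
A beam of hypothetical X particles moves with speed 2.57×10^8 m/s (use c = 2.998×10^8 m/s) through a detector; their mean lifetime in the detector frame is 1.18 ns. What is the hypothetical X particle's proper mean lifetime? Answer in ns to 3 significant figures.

τ₀ ≈ 0.608 ns

β = v/c = 2.57×10^8 / 2.998×10^8 = 0.85724
γ = 1/√(1 − 0.85724²) = 1.9420
Proper time: τ₀ = Δt/γ = 1.18/1.9420 = 0.608 ns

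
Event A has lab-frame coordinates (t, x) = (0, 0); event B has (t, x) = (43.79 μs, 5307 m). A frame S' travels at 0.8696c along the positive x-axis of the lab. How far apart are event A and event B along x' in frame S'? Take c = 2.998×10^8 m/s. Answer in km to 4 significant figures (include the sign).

Δx' ≈ -12.37 km

γ = 1/√(1 − 0.8696²) = 2.02529
Δx' = γ(Δx − vΔt) = 2.02529 × (5307 m − 0.8696×(2.998×10^8 m/s)×43.79×10^-6 s)
= 2.02529 × (-6109.32 m) = -12.37 km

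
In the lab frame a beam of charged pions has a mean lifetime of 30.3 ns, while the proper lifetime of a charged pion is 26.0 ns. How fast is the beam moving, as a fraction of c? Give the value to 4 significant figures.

γ = Δt/τ₀ = 30.3/26.0 = 1.16538
β = √(1 − 1/γ²) = √(1 − 1/1.16538²) = 0.5135

β ≈ 0.5135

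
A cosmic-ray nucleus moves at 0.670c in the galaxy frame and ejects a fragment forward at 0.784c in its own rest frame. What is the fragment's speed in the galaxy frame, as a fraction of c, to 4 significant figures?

u ≈ 0.9533c

Compose boost 2: (0.784 + 0.670)/(1 + 0.784×0.670) = 1.454/1.52528 = 0.9533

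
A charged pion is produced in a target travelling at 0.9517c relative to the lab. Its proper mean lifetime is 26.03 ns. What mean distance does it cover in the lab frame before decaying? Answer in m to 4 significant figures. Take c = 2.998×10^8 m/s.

γ = 1/√(1 − 0.9517²) = 3.25702
Dilated lifetime: Δt = γτ₀ = 3.25702 × 26.03 ns = 84.7801 ns
d = vΔt = 0.9517c × 84.7801 ns = 2.85320×10^8 m/s × 8.47801×10^-8 s = 24.19 m

d ≈ 24.19 m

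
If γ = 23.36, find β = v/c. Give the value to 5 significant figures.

β = √(1 − 1/γ²) = √(1 − 1/23.36²) = √(0.9981675) = 0.99908

β ≈ 0.99908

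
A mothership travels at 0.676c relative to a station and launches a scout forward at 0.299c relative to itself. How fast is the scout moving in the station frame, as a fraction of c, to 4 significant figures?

Compose boost 2: (0.299 + 0.676)/(1 + 0.299×0.676) = 0.9750/1.20212 = 0.8111

u ≈ 0.8111c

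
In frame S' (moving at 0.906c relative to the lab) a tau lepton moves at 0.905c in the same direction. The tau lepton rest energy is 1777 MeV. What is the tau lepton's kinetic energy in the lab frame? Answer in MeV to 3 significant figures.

u_lab = (0.905 + 0.906)/(1 + 0.905×0.906) = 0.995093
γ = 1/√(1 − 0.995093²) = 10.107
K = (γ − 1)m₀c² = (10.107 − 1) × 1777 = 9.1069 × 1777 = 16200 MeV

K ≈ 16200 MeV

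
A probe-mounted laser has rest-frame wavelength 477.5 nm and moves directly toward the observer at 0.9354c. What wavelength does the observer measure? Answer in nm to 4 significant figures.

Relativistic Doppler: λ_obs = λ_src √((1−β)/(1+β))
= 477.5 × √(0.0646000/1.93540) = 477.5 × 0.182697 = 87.24 nm

λ_obs ≈ 87.24 nm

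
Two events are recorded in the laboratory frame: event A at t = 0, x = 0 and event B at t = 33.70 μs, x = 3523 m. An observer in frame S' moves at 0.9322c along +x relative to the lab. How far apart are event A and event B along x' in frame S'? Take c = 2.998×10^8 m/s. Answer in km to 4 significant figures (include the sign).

γ = 1/√(1 − 0.9322²) = 2.76286
Δx' = γ(Δx − vΔt) = 2.76286 × (3523 m − 0.9322×(2.998×10^8 m/s)×33.70×10^-6 s)
= 2.76286 × (-5895.26 m) = -16.29 km

Δx' ≈ -16.29 km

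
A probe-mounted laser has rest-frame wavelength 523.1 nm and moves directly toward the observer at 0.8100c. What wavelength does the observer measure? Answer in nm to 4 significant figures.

λ_obs ≈ 169.5 nm

Relativistic Doppler: λ_obs = λ_src √((1−β)/(1+β))
= 523.1 × √(0.190000/1.81000) = 523.1 × 0.323994 = 169.5 nm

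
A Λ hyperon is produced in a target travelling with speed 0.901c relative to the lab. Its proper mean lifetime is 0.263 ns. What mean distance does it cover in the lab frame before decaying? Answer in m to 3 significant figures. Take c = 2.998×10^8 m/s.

d ≈ 0.164 m

γ = 1/√(1 − 0.901²) = 2.3051
Dilated lifetime: Δt = γτ₀ = 2.3051 × 0.263 ns = 0.60624 ns
d = vΔt = 0.901c × 0.60624 ns = 2.7012×10^8 m/s × 6.0624×10^-10 s = 0.164 m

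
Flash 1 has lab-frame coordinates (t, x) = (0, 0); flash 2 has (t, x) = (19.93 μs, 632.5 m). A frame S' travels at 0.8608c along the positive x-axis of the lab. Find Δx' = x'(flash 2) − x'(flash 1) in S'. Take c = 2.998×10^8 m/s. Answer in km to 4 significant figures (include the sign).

Δx' ≈ -8.863 km

γ = 1/√(1 − 0.8608²) = 1.96486
Δx' = γ(Δx − vΔt) = 1.96486 × (632.5 m − 0.8608×(2.998×10^8 m/s)×19.93×10^-6 s)
= 1.96486 × (-4510.79 m) = -8.863 km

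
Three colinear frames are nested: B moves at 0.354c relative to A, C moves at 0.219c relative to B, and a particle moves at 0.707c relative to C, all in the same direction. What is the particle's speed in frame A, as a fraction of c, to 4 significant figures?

u ≈ 0.9003c

Compose boost 2: (0.219 + 0.354)/(1 + 0.219×0.354) = 0.5730/1.07753 = 0.531774
Compose boost 3: (0.707 + 0.531774)/(1 + 0.707×0.531774) = 1.23877/1.37596 = 0.9003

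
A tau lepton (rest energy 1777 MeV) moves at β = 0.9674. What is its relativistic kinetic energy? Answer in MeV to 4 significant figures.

K ≈ 5240 MeV

γ = 1/√(1 − 0.9674²) = 3.94862
K = (γ − 1)m₀c² = (3.94862 − 1) × 1777 MeV = 2.94862 × 1777 MeV = 5240 MeV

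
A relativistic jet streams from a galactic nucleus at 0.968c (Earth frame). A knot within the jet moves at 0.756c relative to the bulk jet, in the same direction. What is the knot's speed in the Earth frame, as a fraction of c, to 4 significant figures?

u ≈ 0.9955c

Relativistic velocity addition: u = (u' + v)/(1 + u'v/c²)
= (0.756 + 0.968)/(1 + 0.756×0.968) = 1.724/1.73181 = 0.9955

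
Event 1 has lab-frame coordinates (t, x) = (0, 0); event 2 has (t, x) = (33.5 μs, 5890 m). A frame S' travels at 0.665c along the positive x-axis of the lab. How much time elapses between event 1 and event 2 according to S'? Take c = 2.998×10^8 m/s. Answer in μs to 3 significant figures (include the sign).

γ = 1/√(1 − 0.665²) = 1.3390
Δt' = γ(Δt − vΔx/c²) = 1.3390 × (33.5 μs − 0.665×5890 m / (2.998×10^8 m/s))
= 1.3390 × (20.435 μs) = 27.4 μs

Δt' ≈ 27.4 μs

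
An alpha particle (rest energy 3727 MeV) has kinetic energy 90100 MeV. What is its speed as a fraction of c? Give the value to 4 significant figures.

β ≈ 0.9992

γ = 1 + K/(m₀c²) = 1 + 90100/3727 = 25.1749
β = √(1 − 1/γ²) = 0.9992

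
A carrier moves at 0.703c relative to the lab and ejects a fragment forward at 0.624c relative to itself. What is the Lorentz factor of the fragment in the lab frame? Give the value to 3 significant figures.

u_lab = (0.624 + 0.703)/(1 + 0.624×0.703) = 1.327/1.43867 = 0.922378
γ = 1/√(1 − 0.922378²) = 2.59

γ ≈ 2.59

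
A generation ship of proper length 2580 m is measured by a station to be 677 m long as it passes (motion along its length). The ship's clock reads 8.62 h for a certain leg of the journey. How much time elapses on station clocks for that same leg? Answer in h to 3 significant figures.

Δt ≈ 32.9 h

Length contraction ⇒ γ = L₀/L = 2580/677 = 3.8109
Time dilation: Δt = γτ₀ = 3.8109 × 8.62 h = 32.9 h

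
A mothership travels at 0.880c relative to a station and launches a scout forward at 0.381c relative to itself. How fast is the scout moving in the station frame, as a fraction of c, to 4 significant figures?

Compose boost 2: (0.381 + 0.880)/(1 + 0.381×0.880) = 1.261/1.33528 = 0.9444

u ≈ 0.9444c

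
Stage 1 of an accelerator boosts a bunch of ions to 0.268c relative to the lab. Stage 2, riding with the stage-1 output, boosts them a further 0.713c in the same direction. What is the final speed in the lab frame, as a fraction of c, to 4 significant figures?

u ≈ 0.8236c

Compose boost 2: (0.713 + 0.268)/(1 + 0.713×0.268) = 0.9810/1.19108 = 0.8236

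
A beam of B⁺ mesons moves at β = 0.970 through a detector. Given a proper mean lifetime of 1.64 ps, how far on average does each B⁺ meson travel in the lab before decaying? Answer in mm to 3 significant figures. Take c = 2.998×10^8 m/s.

γ = 1/√(1 − 0.970²) = 4.1135
Dilated lifetime: Δt = γτ₀ = 4.1135 × 1.64 ps = 6.7461 ps
d = vΔt = 0.970c × 6.7461 ps = 2.9081×10^8 m/s × 6.7461×10^-12 s = 1.96 mm

d ≈ 1.96 mm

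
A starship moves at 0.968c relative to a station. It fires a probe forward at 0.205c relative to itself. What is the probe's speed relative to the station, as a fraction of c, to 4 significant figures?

u ≈ 0.9788c

Relativistic velocity addition: u = (u' + v)/(1 + u'v/c²)
= (0.205 + 0.968)/(1 + 0.205×0.968) = 1.173/1.19844 = 0.9788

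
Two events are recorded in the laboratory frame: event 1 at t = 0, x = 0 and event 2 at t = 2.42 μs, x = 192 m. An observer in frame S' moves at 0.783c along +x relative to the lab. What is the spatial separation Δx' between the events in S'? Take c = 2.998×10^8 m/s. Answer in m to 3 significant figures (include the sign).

Δx' ≈ -605 m

γ = 1/√(1 − 0.783²) = 1.6077
Δx' = γ(Δx − vΔt) = 1.6077 × (192 m − 0.783×(2.998×10^8 m/s)×2.42×10^-6 s)
= 1.6077 × (-376.08 m) = -605 m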